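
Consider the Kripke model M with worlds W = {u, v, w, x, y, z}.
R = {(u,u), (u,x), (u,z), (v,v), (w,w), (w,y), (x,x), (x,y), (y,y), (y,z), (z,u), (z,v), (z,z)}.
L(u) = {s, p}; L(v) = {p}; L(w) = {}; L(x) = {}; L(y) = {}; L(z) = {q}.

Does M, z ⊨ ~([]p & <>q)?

Yes

Recall that []ψ holds at a world iff ψ holds at every accessible world, and <>ψ holds iff ψ holds at some accessible world.
At z: []p & <>q is false, so ~([]p & <>q) is true.
  At z: []p is false, <>q is true, so []p & <>q is false.
    At z: []p requires p at every successor {u, v, z}.
      p fails at z, so []p is false at z.
    At z: <>q requires q at some successor in {u, v, z}.
      q holds at z, so <>q is true at z.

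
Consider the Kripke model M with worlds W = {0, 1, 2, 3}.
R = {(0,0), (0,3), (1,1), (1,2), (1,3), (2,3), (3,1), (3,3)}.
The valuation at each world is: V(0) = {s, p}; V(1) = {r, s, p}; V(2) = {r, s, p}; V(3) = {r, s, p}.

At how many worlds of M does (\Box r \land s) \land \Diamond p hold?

Recall that \Box ψ holds at a world iff ψ holds at every accessible world, and \Diamond ψ holds iff ψ holds at some accessible world.
Let φ = (\Box r \land s) \land \Diamond p. Evaluate φ at each world:
  0 (successors {0, 3}): φ is false.
  1 (successors {1, 2, 3}): φ is true.
  2 (successors {3}): φ is true.
  3 (successors {1, 3}): φ is true.
For instance, at 1:
  At 1: \Box r \land s is true, \Diamond p is true, so (\Box r \land s) \land \Diamond p is true.
    At 1: \Box r is true, s is true, so \Box r \land s is true.
      At 1: \Box r requires r at every successor {1, 2, 3}.
        At 1: r is true.
        At 2: r is true.
        At 3: r is true.
      So \Box r is true at 1.
    At 1: \Diamond p requires p at some successor in {1, 2, 3}.
      p holds at 1, so \Diamond p is true at 1.
Satisfying worlds: {1, 2, 3}

3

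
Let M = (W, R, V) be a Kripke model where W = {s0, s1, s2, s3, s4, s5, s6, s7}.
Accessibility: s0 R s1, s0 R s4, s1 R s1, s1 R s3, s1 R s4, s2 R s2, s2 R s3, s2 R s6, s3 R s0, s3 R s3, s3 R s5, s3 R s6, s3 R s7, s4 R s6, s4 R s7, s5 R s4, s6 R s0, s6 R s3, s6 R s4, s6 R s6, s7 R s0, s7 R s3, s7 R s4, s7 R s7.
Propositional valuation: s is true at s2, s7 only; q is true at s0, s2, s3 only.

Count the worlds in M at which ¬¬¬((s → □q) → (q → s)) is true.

2

Recall that □ψ holds at a world iff ψ holds at every accessible world, and ◇ψ holds iff ψ holds at some accessible world.
Let φ = ¬¬¬((s → □q) → (q → s)). Evaluate φ at each world:
  s0 (successors {s1, s4}): φ is true.
  s1 (successors {s1, s3, s4}): φ is false.
  s2 (successors {s2, s3, s6}): φ is false.
  s3 (successors {s0, s3, s5, s6, s7}): φ is true.
  s4 (successors {s6, s7}): φ is false.
  s5 (successors {s4}): φ is false.
  s6 (successors {s0, s3, s4, s6}): φ is false.
  s7 (successors {s0, s3, s4, s7}): φ is false.
For instance, at s4:
  At s4: ¬¬((s → □q) → (q → s)) is true, so ¬¬¬((s → □q) → (q → s)) is false.
    At s4: ¬((s → □q) → (q → s)) is false, so ¬¬((s → □q) → (q → s)) is true.
      At s4: (s → □q) → (q → s) is true, so ¬((s → □q) → (q → s)) is false.
Satisfying worlds: {s0, s3}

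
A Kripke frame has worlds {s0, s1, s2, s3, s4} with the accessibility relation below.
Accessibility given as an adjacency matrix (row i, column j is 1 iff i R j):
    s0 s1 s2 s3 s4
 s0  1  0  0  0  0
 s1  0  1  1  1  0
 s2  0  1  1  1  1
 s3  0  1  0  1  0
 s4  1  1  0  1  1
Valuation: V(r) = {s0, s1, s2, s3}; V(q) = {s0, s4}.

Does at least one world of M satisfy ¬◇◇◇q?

No

Recall that ◇ψ holds at a world iff ψ holds at some accessible world.
Let φ = ¬◇◇◇q. Evaluate φ at each world:
  s0 (successors {s0}): φ is false.
  s1 (successors {s1, s2, s3}): φ is false.
  s2 (successors {s1, s2, s3, s4}): φ is false.
  s3 (successors {s1, s3}): φ is false.
  s4 (successors {s0, s1, s3, s4}): φ is false.
For instance, at s4:
  At s4: ◇◇◇q is true, so ¬◇◇◇q is false.
    At s4: ◇◇◇q requires ◇◇q at some successor in {s0, s1, s3, s4}.
      ◇◇q holds at s0, so ◇◇◇q is true at s4.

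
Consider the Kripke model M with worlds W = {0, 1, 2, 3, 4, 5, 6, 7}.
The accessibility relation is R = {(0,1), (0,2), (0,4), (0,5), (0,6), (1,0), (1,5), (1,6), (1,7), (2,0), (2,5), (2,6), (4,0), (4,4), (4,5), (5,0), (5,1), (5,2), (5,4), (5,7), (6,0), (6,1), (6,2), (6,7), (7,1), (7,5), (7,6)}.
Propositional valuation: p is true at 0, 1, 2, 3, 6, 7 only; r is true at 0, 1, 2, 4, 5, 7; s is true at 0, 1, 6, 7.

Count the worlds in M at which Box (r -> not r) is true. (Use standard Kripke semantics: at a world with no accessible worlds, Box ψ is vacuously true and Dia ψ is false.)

Let φ = Box (r -> not r). Evaluate φ at each world:
  0 (successors {1, 2, 4, 5, 6}): φ is false.
  1 (successors {0, 5, 6, 7}): φ is false.
  2 (successors {0, 5, 6}): φ is false.
  3 (successors ∅): φ is true.
  4 (successors {0, 4, 5}): φ is false.
  5 (successors {0, 1, 2, 4, 7}): φ is false.
  6 (successors {0, 1, 2, 7}): φ is false.
  7 (successors {1, 5, 6}): φ is false.
For instance, at 6:
  At 6: Box (r -> not r) requires r -> not r at every successor {0, 1, 2, 7}.
    r -> not r fails at 0, so Box (r -> not r) is false at 6.
Satisfying worlds: {3}

1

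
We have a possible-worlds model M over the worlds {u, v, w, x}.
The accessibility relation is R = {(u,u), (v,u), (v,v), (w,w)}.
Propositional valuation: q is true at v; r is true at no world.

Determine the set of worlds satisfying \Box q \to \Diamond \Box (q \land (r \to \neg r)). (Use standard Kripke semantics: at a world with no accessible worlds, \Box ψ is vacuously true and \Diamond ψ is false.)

Let φ = \Box q \to \Diamond \Box (q \land (r \to \neg r)). Evaluate φ at each world:
  u (successors {u}): φ is true.
  v (successors {u, v}): φ is true.
  w (successors {w}): φ is true.
  x (successors ∅): φ is false.
For instance, at u:
  At u: \Box q is false, \Diamond \Box (q \land (r \to \neg r)) is false, so \Box q \to \Diamond \Box (q \land (r \to \neg r)) is true.
    At u: \Box q requires q at every successor {u}.
      q fails at u, so \Box q is false at u.
    At u: \Diamond \Box (q \land (r \to \neg r)) requires \Box (q \land (r \to \neg r)) at some successor in {u}.
      At u: \Box (q \land (r \to \neg r)) is false.
    So \Diamond \Box (q \land (r \to \neg r)) is false at u.
Satisfying worlds: {u, v, w}

u, v, w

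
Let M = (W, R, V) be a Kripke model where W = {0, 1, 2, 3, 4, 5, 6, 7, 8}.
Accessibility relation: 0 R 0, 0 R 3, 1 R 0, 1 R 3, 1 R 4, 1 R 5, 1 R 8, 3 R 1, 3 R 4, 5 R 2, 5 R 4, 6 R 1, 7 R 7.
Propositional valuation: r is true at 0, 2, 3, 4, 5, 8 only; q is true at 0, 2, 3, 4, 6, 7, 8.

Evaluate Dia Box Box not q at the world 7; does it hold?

No

At 7: Dia Box Box not q requires Box Box not q at some successor in {7}.
  At 7: Box Box not q is false.
So Dia Box Box not q is false at 7.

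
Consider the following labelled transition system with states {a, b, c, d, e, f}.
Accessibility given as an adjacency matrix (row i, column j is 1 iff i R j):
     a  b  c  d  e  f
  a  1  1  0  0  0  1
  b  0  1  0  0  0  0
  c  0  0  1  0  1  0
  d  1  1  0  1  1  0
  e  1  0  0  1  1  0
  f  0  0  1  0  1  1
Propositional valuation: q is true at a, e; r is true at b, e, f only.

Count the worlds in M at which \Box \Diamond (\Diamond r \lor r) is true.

6

Recall that \Box ψ holds at a world iff ψ holds at every accessible world, and \Diamond ψ holds iff ψ holds at some accessible world.
Let φ = \Box \Diamond (\Diamond r \lor r). Evaluate φ at each world:
  a (successors {a, b, f}): φ is true.
  b (successors {b}): φ is true.
  c (successors {c, e}): φ is true.
  d (successors {a, b, d, e}): φ is true.
  e (successors {a, d, e}): φ is true.
  f (successors {c, e, f}): φ is true.
For instance, at a:
  At a: \Box \Diamond (\Diamond r \lor r) requires \Diamond (\Diamond r \lor r) at every successor {a, b, f}.
      At a: \Diamond (\Diamond r \lor r) requires \Diamond r \lor r at some successor in {a, b, f}.
        \Diamond r \lor r holds at a, so \Diamond (\Diamond r \lor r) is true at a.
      At b: \Diamond (\Diamond r \lor r) requires \Diamond r \lor r at some successor in {b}.
        \Diamond r \lor r holds at b, so \Diamond (\Diamond r \lor r) is true at b.
      At f: \Diamond (\Diamond r \lor r) requires \Diamond r \lor r at some successor in {c, e, f}.
        \Diamond r \lor r holds at c, so \Diamond (\Diamond r \lor r) is true at f.
  So \Box \Diamond (\Diamond r \lor r) is true at a.
Satisfying worlds: {a, b, c, d, e, f}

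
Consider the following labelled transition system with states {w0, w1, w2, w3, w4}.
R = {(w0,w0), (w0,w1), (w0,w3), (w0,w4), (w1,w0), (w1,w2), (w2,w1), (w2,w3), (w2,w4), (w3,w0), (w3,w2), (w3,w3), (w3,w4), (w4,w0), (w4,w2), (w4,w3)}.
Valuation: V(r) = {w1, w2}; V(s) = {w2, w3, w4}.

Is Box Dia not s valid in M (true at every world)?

Let φ = Box Dia not s. Evaluate φ at each world:
  w0 (successors {w0, w1, w3, w4}): φ is true.
  w1 (successors {w0, w2}): φ is true.
  w2 (successors {w1, w3, w4}): φ is true.
  w3 (successors {w0, w2, w3, w4}): φ is true.
  w4 (successors {w0, w2, w3}): φ is true.
For instance, at w2:
  At w2: Box Dia not s requires Dia not s at every successor {w1, w3, w4}.
      At w1: Dia not s requires not s at some successor in {w0, w2}.
        not s holds at w0, so Dia not s is true at w1.
      At w3: Dia not s requires not s at some successor in {w0, w2, w3, w4}.
        not s holds at w0, so Dia not s is true at w3.
      At w4: Dia not s requires not s at some successor in {w0, w2, w3}.
        not s holds at w0, so Dia not s is true at w4.
  So Box Dia not s is true at w2.

Yes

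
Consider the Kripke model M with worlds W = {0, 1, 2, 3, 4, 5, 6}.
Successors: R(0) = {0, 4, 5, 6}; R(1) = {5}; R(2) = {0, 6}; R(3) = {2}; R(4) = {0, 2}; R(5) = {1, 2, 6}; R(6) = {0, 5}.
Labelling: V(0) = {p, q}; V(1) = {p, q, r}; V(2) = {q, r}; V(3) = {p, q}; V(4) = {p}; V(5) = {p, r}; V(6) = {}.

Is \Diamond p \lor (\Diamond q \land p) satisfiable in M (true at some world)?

Yes

Let φ = \Diamond p \lor (\Diamond q \land p). Evaluate φ at each world:
  0 (successors {0, 4, 5, 6}): φ is true.
  1 (successors {5}): φ is true.
  2 (successors {0, 6}): φ is true.
  3 (successors {2}): φ is true.
  4 (successors {0, 2}): φ is true.
  5 (successors {1, 2, 6}): φ is true.
  6 (successors {0, 5}): φ is true.
Detail at 0 (witness):
  At 0: \Diamond p is true, \Diamond q \land p is true, so \Diamond p \lor (\Diamond q \land p) is true.
    At 0: \Diamond p requires p at some successor in {0, 4, 5, 6}.
      p holds at 0, so \Diamond p is true at 0.
    At 0: \Diamond q is true, p is true, so \Diamond q \land p is true.
      At 0: \Diamond q requires q at some successor in {0, 4, 5, 6}.
        q holds at 0, so \Diamond q is true at 0.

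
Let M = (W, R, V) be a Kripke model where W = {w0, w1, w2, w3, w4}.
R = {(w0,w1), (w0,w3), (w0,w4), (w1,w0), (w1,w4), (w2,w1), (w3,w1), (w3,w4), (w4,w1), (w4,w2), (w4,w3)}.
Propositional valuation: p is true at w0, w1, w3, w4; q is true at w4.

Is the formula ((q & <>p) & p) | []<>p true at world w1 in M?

Yes

At w1: (q & <>p) & p is false, []<>p is true, so ((q & <>p) & p) | []<>p is true.
  At w1: q & <>p is false, p is true, so (q & <>p) & p is false.
    At w1: q is false, <>p is true, so q & <>p is false.
      At w1: <>p requires p at some successor in {w0, w4}.
        p holds at w0, so <>p is true at w1.
  At w1: []<>p requires <>p at every successor {w0, w4}.
      At w0: <>p requires p at some successor in {w1, w3, w4}.
        p holds at w1, so <>p is true at w0.
      At w4: <>p requires p at some successor in {w1, w2, w3}.
        p holds at w1, so <>p is true at w4.
  So []<>p is true at w1.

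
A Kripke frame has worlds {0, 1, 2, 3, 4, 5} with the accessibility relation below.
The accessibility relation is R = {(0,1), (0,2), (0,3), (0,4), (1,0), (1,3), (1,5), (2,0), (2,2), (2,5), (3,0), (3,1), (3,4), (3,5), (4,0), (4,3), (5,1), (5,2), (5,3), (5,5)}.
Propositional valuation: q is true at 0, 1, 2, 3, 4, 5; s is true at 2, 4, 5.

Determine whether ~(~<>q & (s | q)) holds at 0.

Recall that <>ψ holds at a world iff ψ holds at some accessible world.
At 0: ~<>q & (s | q) is false, so ~(~<>q & (s | q)) is true.
  At 0: ~<>q is false, s | q is true, so ~<>q & (s | q) is false.
    At 0: <>q is true, so ~<>q is false.
      At 0: <>q requires q at some successor in {1, 2, 3, 4}.
        q holds at 1, so <>q is true at 0.

Yes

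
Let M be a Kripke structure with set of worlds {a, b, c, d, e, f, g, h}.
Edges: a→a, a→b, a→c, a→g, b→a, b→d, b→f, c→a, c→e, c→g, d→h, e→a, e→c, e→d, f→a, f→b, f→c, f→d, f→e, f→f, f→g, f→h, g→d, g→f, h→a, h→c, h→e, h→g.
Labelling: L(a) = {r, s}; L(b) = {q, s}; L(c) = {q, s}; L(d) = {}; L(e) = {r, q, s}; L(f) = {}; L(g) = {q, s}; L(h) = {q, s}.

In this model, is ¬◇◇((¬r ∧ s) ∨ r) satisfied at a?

At a: ◇◇((¬r ∧ s) ∨ r) is true, so ¬◇◇((¬r ∧ s) ∨ r) is false.
  At a: ◇◇((¬r ∧ s) ∨ r) requires ◇((¬r ∧ s) ∨ r) at some successor in {a, b, c, g}.
    ◇((¬r ∧ s) ∨ r) holds at a, so ◇◇((¬r ∧ s) ∨ r) is true at a.
      At a: ◇((¬r ∧ s) ∨ r) requires (¬r ∧ s) ∨ r at some successor in {a, b, c, g}.
        (¬r ∧ s) ∨ r holds at a, so ◇((¬r ∧ s) ∨ r) is true at a.

No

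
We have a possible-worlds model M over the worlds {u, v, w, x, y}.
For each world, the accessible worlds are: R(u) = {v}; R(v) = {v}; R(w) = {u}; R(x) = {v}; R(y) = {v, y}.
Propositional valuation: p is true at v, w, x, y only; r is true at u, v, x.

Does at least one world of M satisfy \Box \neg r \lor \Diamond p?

Yes

Recall that \Box ψ holds at a world iff ψ holds at every accessible world, and \Diamond ψ holds iff ψ holds at some accessible world.
Let φ = \Box \neg r \lor \Diamond p. Evaluate φ at each world:
  u (successors {v}): φ is true.
  v (successors {v}): φ is true.
  w (successors {u}): φ is false.
  x (successors {v}): φ is true.
  y (successors {v, y}): φ is true.
Detail at u (witness):
  At u: \Box \neg r is false, \Diamond p is true, so \Box \neg r \lor \Diamond p is true.
    At u: \Box \neg r requires \neg r at every successor {v}.
      \neg r fails at v, so \Box \neg r is false at u.
    At u: \Diamond p requires p at some successor in {v}.
      p holds at v, so \Diamond p is true at u.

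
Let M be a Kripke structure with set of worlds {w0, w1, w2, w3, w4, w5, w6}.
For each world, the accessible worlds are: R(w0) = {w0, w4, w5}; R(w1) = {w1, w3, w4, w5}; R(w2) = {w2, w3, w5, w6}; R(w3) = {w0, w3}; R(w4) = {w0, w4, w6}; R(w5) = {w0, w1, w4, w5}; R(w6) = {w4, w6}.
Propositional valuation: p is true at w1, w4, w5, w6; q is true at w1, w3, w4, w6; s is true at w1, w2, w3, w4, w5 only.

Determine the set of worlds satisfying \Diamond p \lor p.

w0, w1, w2, w4, w5, w6

Let φ = \Diamond p \lor p. Evaluate φ at each world:
  w0 (successors {w0, w4, w5}): φ is true.
  w1 (successors {w1, w3, w4, w5}): φ is true.
  w2 (successors {w2, w3, w5, w6}): φ is true.
  w3 (successors {w0, w3}): φ is false.
  w4 (successors {w0, w4, w6}): φ is true.
  w5 (successors {w0, w1, w4, w5}): φ is true.
  w6 (successors {w4, w6}): φ is true.
For instance, at w3:
  At w3: \Diamond p is false, p is false, so \Diamond p \lor p is false.
    At w3: \Diamond p requires p at some successor in {w0, w3}.
      At w0: p is false.
      At w3: p is false.
    So \Diamond p is false at w3.
Satisfying worlds: {w0, w1, w2, w4, w5, w6}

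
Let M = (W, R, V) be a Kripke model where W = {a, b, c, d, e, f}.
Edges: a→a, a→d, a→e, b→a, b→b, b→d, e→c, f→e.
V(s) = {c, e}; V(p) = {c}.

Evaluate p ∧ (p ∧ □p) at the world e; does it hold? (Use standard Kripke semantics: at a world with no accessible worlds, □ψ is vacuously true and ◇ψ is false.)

No

Recall that □ψ holds at a world iff ψ holds at every accessible world, and ◇ψ holds iff ψ holds at some accessible world.
At e: p is false, p ∧ □p is false, so p ∧ (p ∧ □p) is false.
  At e: p is false, □p is true, so p ∧ □p is false.
    At e: □p requires p at every successor {c}.
      At c: p is true.
    So □p is true at e.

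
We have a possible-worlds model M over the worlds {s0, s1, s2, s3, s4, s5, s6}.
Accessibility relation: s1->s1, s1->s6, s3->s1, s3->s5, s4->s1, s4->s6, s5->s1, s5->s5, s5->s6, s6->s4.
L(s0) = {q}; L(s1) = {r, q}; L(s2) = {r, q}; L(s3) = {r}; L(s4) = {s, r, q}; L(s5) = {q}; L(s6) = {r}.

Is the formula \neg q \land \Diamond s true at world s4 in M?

Recall that \Diamond ψ holds at a world iff ψ holds at some accessible world.
At s4: \neg q is false, \Diamond s is false, so \neg q \land \Diamond s is false.
  At s4: \Diamond s requires s at some successor in {s1, s6}.
    At s1: s is false.
    At s6: s is false.
  So \Diamond s is false at s4.

No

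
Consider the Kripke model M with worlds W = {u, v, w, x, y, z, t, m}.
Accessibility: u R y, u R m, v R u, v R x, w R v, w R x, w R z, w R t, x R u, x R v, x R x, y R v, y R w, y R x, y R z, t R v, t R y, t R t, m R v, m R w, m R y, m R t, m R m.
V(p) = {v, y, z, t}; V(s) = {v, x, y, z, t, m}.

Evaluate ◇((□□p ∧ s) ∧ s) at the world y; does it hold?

Yes

At y: ◇((□□p ∧ s) ∧ s) requires (□□p ∧ s) ∧ s at some successor in {v, w, x, z}.
  (□□p ∧ s) ∧ s holds at z, so ◇((□□p ∧ s) ∧ s) is true at y.
    At z: □□p ∧ s is true, s is true, so (□□p ∧ s) ∧ s is true.
      At z: □□p is true, s is true, so □□p ∧ s is true.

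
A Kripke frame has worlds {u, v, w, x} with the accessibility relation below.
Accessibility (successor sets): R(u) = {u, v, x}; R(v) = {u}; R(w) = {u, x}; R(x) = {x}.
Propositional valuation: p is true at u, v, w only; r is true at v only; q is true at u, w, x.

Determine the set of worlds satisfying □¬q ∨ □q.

v, w, x

Let φ = □¬q ∨ □q. Evaluate φ at each world:
  u (successors {u, v, x}): φ is false.
  v (successors {u}): φ is true.
  w (successors {u, x}): φ is true.
  x (successors {x}): φ is true.
For instance, at v:
  At v: □¬q is false, □q is true, so □¬q ∨ □q is true.
    At v: □¬q requires ¬q at every successor {u}.
      ¬q fails at u, so □¬q is false at v.
    At v: □q requires q at every successor {u}.
      At u: q is true.
    So □q is true at v.
Satisfying worlds: {v, w, x}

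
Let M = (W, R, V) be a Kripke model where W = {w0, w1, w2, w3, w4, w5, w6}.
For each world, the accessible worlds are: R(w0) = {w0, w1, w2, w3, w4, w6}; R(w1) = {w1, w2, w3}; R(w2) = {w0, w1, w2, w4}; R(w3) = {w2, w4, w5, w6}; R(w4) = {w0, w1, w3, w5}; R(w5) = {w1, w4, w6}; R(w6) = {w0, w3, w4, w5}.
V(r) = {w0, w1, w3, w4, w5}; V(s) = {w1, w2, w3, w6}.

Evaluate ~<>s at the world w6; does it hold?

At w6: <>s is true, so ~<>s is false.
  At w6: <>s requires s at some successor in {w0, w3, w4, w5}.
    s holds at w3, so <>s is true at w6.

No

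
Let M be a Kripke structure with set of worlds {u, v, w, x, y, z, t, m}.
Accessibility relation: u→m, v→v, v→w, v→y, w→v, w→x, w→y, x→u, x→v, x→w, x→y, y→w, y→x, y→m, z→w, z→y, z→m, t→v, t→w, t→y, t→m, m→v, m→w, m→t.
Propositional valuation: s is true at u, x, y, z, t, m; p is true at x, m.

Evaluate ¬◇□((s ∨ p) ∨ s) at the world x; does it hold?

Recall that □ψ holds at a world iff ψ holds at every accessible world, and ◇ψ holds iff ψ holds at some accessible world.
At x: ◇□((s ∨ p) ∨ s) is true, so ¬◇□((s ∨ p) ∨ s) is false.
  At x: ◇□((s ∨ p) ∨ s) requires □((s ∨ p) ∨ s) at some successor in {u, v, w, y}.
    □((s ∨ p) ∨ s) holds at u, so ◇□((s ∨ p) ∨ s) is true at x.
      At u: □((s ∨ p) ∨ s) requires (s ∨ p) ∨ s at every successor {m}.
        At m: (s ∨ p) ∨ s is true.
      So □((s ∨ p) ∨ s) is true at u.

No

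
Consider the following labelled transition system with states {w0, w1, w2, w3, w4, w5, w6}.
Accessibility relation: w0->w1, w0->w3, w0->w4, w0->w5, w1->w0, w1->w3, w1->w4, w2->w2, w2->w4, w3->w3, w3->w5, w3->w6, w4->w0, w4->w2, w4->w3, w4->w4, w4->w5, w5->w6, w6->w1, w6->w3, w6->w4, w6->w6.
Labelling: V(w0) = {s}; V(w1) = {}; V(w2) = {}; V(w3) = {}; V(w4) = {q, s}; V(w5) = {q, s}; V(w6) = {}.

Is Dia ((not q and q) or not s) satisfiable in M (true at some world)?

Recall that Dia ψ holds at a world iff ψ holds at some accessible world.
Let φ = Dia ((not q and q) or not s). Evaluate φ at each world:
  w0 (successors {w1, w3, w4, w5}): φ is true.
  w1 (successors {w0, w3, w4}): φ is true.
  w2 (successors {w2, w4}): φ is true.
  w3 (successors {w3, w5, w6}): φ is true.
  w4 (successors {w0, w2, w3, w4, w5}): φ is true.
  w5 (successors {w6}): φ is true.
  w6 (successors {w1, w3, w4, w6}): φ is true.
Detail at w0 (witness):
  At w0: Dia ((not q and q) or not s) requires (not q and q) or not s at some successor in {w1, w3, w4, w5}.
    (not q and q) or not s holds at w1, so Dia ((not q and q) or not s) is true at w0.

Yes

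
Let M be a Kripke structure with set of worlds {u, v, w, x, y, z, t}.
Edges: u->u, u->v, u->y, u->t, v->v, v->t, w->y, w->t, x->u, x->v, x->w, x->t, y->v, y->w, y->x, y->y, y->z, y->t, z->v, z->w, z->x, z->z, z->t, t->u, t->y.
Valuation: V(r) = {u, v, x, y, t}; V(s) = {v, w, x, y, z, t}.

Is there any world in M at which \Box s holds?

Yes

Let φ = \Box s. Evaluate φ at each world:
  u (successors {u, v, y, t}): φ is false.
  v (successors {v, t}): φ is true.
  w (successors {y, t}): φ is true.
  x (successors {u, v, w, t}): φ is false.
  y (successors {v, w, x, y, z, t}): φ is true.
  z (successors {v, w, x, z, t}): φ is true.
  t (successors {u, y}): φ is false.
Detail at v (witness):
  At v: \Box s requires s at every successor {v, t}.
    At v: s is true.
    At t: s is true.
  So \Box s is true at v.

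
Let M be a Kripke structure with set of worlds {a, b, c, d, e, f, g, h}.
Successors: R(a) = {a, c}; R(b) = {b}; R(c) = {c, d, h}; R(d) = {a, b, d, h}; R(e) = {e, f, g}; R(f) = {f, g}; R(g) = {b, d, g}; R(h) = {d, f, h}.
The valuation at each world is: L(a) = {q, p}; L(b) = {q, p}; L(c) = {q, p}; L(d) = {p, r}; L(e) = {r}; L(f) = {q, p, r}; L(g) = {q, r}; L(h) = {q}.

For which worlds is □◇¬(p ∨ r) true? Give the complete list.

Let φ = □◇¬(p ∨ r). Evaluate φ at each world:
  a (successors {a, c}): φ is false.
  b (successors {b}): φ is false.
  c (successors {c, d, h}): φ is true.
  d (successors {a, b, d, h}): φ is false.
  e (successors {e, f, g}): φ is false.
  f (successors {f, g}): φ is false.
  g (successors {b, d, g}): φ is false.
  h (successors {d, f, h}): φ is false.
For instance, at e:
  At e: □◇¬(p ∨ r) requires ◇¬(p ∨ r) at every successor {e, f, g}.
    ◇¬(p ∨ r) fails at e, so □◇¬(p ∨ r) is false at e.
      At e: ◇¬(p ∨ r) requires ¬(p ∨ r) at some successor in {e, f, g}.
        At e: ¬(p ∨ r) is false.
        At f: ¬(p ∨ r) is false.
        At g: ¬(p ∨ r) is false.
      So ◇¬(p ∨ r) is false at e.
Satisfying worlds: {c}

c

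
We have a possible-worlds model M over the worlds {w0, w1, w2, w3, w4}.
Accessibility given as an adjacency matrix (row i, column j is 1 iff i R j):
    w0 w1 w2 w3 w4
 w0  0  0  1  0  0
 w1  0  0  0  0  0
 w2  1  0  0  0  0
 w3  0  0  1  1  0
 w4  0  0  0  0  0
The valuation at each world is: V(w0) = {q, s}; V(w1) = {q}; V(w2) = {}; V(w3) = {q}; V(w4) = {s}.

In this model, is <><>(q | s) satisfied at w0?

Yes

At w0: <><>(q | s) requires <>(q | s) at some successor in {w2}.
  <>(q | s) holds at w2, so <><>(q | s) is true at w0.
    At w2: <>(q | s) requires q | s at some successor in {w0}.
      q | s holds at w0, so <>(q | s) is true at w2.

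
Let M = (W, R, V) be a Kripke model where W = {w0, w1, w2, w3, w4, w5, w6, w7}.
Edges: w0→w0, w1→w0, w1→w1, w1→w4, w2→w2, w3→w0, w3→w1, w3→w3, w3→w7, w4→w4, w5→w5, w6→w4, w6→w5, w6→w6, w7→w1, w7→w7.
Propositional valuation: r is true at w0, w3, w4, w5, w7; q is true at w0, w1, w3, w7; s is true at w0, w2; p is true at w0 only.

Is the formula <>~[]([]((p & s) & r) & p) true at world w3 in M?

At w3: <>~[]([]((p & s) & r) & p) requires ~[]([]((p & s) & r) & p) at some successor in {w0, w1, w3, w7}.
  ~[]([]((p & s) & r) & p) holds at w1, so <>~[]([]((p & s) & r) & p) is true at w3.
    At w1: []([]((p & s) & r) & p) is false, so ~[]([]((p & s) & r) & p) is true.
      At w1: []([]((p & s) & r) & p) requires []((p & s) & r) & p at every successor {w0, w1, w4}.
        []((p & s) & r) & p fails at w1, so []([]((p & s) & r) & p) is false at w1.

Yes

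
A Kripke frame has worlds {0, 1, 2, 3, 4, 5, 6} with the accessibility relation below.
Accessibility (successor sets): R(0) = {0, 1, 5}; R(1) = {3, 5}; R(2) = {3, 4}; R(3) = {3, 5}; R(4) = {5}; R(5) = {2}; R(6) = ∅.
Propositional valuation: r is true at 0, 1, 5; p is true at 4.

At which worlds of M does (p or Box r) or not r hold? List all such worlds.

0, 2, 3, 4, 6

Let φ = (p or Box r) or not r. Evaluate φ at each world:
  0 (successors {0, 1, 5}): φ is true.
  1 (successors {3, 5}): φ is false.
  2 (successors {3, 4}): φ is true.
  3 (successors {3, 5}): φ is true.
  4 (successors {5}): φ is true.
  5 (successors {2}): φ is false.
  6 (successors ∅): φ is true.
For instance, at 0:
  At 0: p or Box r is true, not r is false, so (p or Box r) or not r is true.
    At 0: p is false, Box r is true, so p or Box r is true.
      At 0: Box r requires r at every successor {0, 1, 5}.
        At 0: r is true.
        At 1: r is true.
        At 5: r is true.
      So Box r is true at 0.
Satisfying worlds: {0, 2, 3, 4, 6}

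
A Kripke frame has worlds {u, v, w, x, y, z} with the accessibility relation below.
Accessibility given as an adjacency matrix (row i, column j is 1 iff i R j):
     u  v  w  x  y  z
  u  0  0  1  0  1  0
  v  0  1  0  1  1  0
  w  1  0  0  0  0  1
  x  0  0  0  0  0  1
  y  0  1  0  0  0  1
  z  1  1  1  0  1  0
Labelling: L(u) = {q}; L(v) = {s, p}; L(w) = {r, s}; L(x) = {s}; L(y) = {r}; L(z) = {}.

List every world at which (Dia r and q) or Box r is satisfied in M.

u

Let φ = (Dia r and q) or Box r. Evaluate φ at each world:
  u (successors {w, y}): φ is true.
  v (successors {v, x, y}): φ is false.
  w (successors {u, z}): φ is false.
  x (successors {z}): φ is false.
  y (successors {v, z}): φ is false.
  z (successors {u, v, w, y}): φ is false.
For instance, at w:
  At w: Dia r and q is false, Box r is false, so (Dia r and q) or Box r is false.
    At w: Dia r is false, q is false, so Dia r and q is false.
      At w: Dia r requires r at some successor in {u, z}.
        At u: r is false.
        At z: r is false.
      So Dia r is false at w.
    At w: Box r requires r at every successor {u, z}.
      r fails at u, so Box r is false at w.
Satisfying worlds: {u}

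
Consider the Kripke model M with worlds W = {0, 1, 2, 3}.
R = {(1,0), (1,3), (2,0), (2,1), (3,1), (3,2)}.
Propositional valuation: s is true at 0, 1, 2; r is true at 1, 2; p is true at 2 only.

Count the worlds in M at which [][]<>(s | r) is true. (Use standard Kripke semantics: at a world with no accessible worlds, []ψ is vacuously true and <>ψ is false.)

2

Let φ = [][]<>(s | r). Evaluate φ at each world:
  0 (successors ∅): φ is true.
  1 (successors {0, 3}): φ is true.
  2 (successors {0, 1}): φ is false.
  3 (successors {1, 2}): φ is false.
For instance, at 1:
  At 1: [][]<>(s | r) requires []<>(s | r) at every successor {0, 3}.
      At 0: no accessible worlds, so []<>(s | r) holds vacuously.
      At 3: []<>(s | r) requires <>(s | r) at every successor {1, 2}.
        At 1: <>(s | r) is true.
        At 2: <>(s | r) is true.
      So []<>(s | r) is true at 3.
  So [][]<>(s | r) is true at 1.
Satisfying worlds: {0, 1}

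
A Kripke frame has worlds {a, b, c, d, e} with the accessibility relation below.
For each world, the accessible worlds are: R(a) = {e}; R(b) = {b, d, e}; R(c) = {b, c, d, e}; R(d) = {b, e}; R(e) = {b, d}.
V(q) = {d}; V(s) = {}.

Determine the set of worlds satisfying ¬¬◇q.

b, c, e

Let φ = ¬¬◇q. Evaluate φ at each world:
  a (successors {e}): φ is false.
  b (successors {b, d, e}): φ is true.
  c (successors {b, c, d, e}): φ is true.
  d (successors {b, e}): φ is false.
  e (successors {b, d}): φ is true.
For instance, at a:
  At a: ¬◇q is true, so ¬¬◇q is false.
    At a: ◇q is false, so ¬◇q is true.
      At a: ◇q requires q at some successor in {e}.
        At e: q is false.
      So ◇q is false at a.
Satisfying worlds: {b, c, e}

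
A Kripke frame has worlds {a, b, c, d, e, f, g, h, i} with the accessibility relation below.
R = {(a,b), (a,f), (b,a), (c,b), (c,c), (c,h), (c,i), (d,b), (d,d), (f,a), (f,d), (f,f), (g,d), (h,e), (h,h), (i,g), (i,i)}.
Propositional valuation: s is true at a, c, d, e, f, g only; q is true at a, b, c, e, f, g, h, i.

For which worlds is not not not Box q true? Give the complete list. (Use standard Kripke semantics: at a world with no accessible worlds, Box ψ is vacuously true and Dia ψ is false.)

Let φ = not not not Box q. Evaluate φ at each world:
  a (successors {b, f}): φ is false.
  b (successors {a}): φ is false.
  c (successors {b, c, h, i}): φ is false.
  d (successors {b, d}): φ is true.
  e (successors ∅): φ is false.
  f (successors {a, d, f}): φ is true.
  g (successors {d}): φ is true.
  h (successors {e, h}): φ is false.
  i (successors {g, i}): φ is false.
For instance, at h:
  At h: not not Box q is true, so not not not Box q is false.
    At h: not Box q is false, so not not Box q is true.
      At h: Box q is true, so not Box q is false.
Satisfying worlds: {d, f, g}

d, f, g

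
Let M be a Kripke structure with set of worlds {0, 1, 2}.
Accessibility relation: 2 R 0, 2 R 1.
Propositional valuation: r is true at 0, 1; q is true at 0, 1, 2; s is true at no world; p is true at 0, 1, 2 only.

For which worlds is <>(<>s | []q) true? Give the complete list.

Recall that []ψ holds at a world iff ψ holds at every accessible world, and <>ψ holds iff ψ holds at some accessible world.
Let φ = <>(<>s | []q). Evaluate φ at each world:
  0 (successors ∅): φ is false.
  1 (successors ∅): φ is false.
  2 (successors {0, 1}): φ is true.
For instance, at 2:
  At 2: <>(<>s | []q) requires <>s | []q at some successor in {0, 1}.
    <>s | []q holds at 0, so <>(<>s | []q) is true at 2.
      At 0: <>s is false, []q is true, so <>s | []q is true.
Satisfying worlds: {2}

2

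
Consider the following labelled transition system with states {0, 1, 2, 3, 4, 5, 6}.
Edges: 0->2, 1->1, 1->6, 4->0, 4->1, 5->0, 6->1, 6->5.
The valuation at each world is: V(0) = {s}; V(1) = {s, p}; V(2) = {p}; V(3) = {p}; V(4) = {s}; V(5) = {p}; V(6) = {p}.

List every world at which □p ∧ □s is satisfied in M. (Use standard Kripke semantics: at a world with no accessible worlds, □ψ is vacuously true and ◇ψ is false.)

2, 3

Recall that □ψ holds at a world iff ψ holds at every accessible world, and ◇ψ holds iff ψ holds at some accessible world.
Let φ = □p ∧ □s. Evaluate φ at each world:
  0 (successors {2}): φ is false.
  1 (successors {1, 6}): φ is false.
  2 (successors ∅): φ is true.
  3 (successors ∅): φ is true.
  4 (successors {0, 1}): φ is false.
  5 (successors {0}): φ is false.
  6 (successors {1, 5}): φ is false.
For instance, at 4:
  At 4: □p is false, □s is true, so □p ∧ □s is false.
    At 4: □p requires p at every successor {0, 1}.
      p fails at 0, so □p is false at 4.
    At 4: □s requires s at every successor {0, 1}.
      At 0: s is true.
      At 1: s is true.
    So □s is true at 4.
Satisfying worlds: {2, 3}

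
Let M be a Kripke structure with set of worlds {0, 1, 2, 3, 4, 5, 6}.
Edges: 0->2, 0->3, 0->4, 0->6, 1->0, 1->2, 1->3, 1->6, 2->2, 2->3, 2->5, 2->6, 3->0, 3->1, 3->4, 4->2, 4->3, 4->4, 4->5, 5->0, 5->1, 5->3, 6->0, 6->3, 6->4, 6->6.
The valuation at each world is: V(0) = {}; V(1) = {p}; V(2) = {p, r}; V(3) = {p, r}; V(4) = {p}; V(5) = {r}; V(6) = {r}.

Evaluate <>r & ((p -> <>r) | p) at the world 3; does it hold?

At 3: <>r is false, (p -> <>r) | p is true, so <>r & ((p -> <>r) | p) is false.
  At 3: <>r requires r at some successor in {0, 1, 4}.
    At 0: r is false.
    At 1: r is false.
    At 4: r is false.
  So <>r is false at 3.
  At 3: p -> <>r is false, p is true, so (p -> <>r) | p is true.
    At 3: p is true, <>r is false, so p -> <>r is false.
      At 3: <>r requires r at some successor in {0, 1, 4}.
        At 0: r is false.
        At 1: r is false.
        At 4: r is false.
      So <>r is false at 3.

No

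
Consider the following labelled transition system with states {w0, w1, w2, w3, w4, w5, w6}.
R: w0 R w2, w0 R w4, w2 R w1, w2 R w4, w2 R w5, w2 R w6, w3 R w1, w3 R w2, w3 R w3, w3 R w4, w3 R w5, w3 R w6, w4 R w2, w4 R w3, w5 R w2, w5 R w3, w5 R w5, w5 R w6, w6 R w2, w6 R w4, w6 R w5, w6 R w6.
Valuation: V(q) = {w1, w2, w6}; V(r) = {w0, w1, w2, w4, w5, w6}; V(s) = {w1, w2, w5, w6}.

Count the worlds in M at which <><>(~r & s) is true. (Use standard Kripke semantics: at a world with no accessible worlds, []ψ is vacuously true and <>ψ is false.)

Let φ = <><>(~r & s). Evaluate φ at each world:
  w0 (successors {w2, w4}): φ is false.
  w1 (successors ∅): φ is false.
  w2 (successors {w1, w4, w5, w6}): φ is false.
  w3 (successors {w1, w2, w3, w4, w5, w6}): φ is false.
  w4 (successors {w2, w3}): φ is false.
  w5 (successors {w2, w3, w5, w6}): φ is false.
  w6 (successors {w2, w4, w5, w6}): φ is false.
For instance, at w2:
  At w2: <><>(~r & s) requires <>(~r & s) at some successor in {w1, w4, w5, w6}.
    At w1: <>(~r & s) is false.
    At w4: <>(~r & s) is false.
    At w5: <>(~r & s) is false.
    At w6: <>(~r & s) is false.
  So <><>(~r & s) is false at w2.
Satisfying worlds: none.

0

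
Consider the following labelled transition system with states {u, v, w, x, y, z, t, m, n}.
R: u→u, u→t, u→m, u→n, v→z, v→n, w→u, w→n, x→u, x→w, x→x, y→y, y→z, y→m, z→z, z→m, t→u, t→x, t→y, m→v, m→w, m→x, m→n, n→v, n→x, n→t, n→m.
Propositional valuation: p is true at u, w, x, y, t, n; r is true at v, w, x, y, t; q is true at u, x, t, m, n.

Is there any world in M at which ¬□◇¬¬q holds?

No

Recall that □ψ holds at a world iff ψ holds at every accessible world, and ◇ψ holds iff ψ holds at some accessible world.
Let φ = ¬□◇¬¬q. Evaluate φ at each world:
  u (successors {u, t, m, n}): φ is false.
  v (successors {z, n}): φ is false.
  w (successors {u, n}): φ is false.
  x (successors {u, w, x}): φ is false.
  y (successors {y, z, m}): φ is false.
  z (successors {z, m}): φ is false.
  t (successors {u, x, y}): φ is false.
  m (successors {v, w, x, n}): φ is false.
  n (successors {v, x, t, m}): φ is false.
For instance, at w:
  At w: □◇¬¬q is true, so ¬□◇¬¬q is false.
    At w: □◇¬¬q requires ◇¬¬q at every successor {u, n}.
      At u: ◇¬¬q is true.
      At n: ◇¬¬q is true.
    So □◇¬¬q is true at w.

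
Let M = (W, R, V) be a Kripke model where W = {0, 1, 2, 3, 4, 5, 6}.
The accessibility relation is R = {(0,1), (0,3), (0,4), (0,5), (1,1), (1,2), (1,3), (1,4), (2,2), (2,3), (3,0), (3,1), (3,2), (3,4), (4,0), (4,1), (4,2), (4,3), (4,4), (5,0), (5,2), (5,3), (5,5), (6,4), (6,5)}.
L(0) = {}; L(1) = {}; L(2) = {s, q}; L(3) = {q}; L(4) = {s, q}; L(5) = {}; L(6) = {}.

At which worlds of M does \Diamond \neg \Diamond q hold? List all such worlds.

none

Let φ = \Diamond \neg \Diamond q. Evaluate φ at each world:
  0 (successors {1, 3, 4, 5}): φ is false.
  1 (successors {1, 2, 3, 4}): φ is false.
  2 (successors {2, 3}): φ is false.
  3 (successors {0, 1, 2, 4}): φ is false.
  4 (successors {0, 1, 2, 3, 4}): φ is false.
  5 (successors {0, 2, 3, 5}): φ is false.
  6 (successors {4, 5}): φ is false.
For instance, at 1:
  At 1: \Diamond \neg \Diamond q requires \neg \Diamond q at some successor in {1, 2, 3, 4}.
    At 1: \neg \Diamond q is false.
    At 2: \neg \Diamond q is false.
    At 3: \neg \Diamond q is false.
    At 4: \neg \Diamond q is false.
  So \Diamond \neg \Diamond q is false at 1.
Satisfying worlds: none.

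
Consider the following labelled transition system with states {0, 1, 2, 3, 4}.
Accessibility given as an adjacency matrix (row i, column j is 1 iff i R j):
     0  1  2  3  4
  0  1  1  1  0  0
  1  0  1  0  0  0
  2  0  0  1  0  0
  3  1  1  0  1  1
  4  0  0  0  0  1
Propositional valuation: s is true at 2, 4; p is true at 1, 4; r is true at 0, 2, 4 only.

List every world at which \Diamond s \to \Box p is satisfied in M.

Let φ = \Diamond s \to \Box p. Evaluate φ at each world:
  0 (successors {0, 1, 2}): φ is false.
  1 (successors {1}): φ is true.
  2 (successors {2}): φ is false.
  3 (successors {0, 1, 3, 4}): φ is false.
  4 (successors {4}): φ is true.
For instance, at 3:
  At 3: \Diamond s is true, \Box p is false, so \Diamond s \to \Box p is false.
    At 3: \Diamond s requires s at some successor in {0, 1, 3, 4}.
      s holds at 4, so \Diamond s is true at 3.
    At 3: \Box p requires p at every successor {0, 1, 3, 4}.
      p fails at 0, so \Box p is false at 3.
Satisfying worlds: {1, 4}

1, 4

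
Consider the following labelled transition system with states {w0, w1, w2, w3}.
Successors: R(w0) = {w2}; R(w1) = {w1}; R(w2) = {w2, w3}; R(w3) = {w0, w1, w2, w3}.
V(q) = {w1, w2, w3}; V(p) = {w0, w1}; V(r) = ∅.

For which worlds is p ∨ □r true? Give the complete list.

w0, w1

Let φ = p ∨ □r. Evaluate φ at each world:
  w0 (successors {w2}): φ is true.
  w1 (successors {w1}): φ is true.
  w2 (successors {w2, w3}): φ is false.
  w3 (successors {w0, w1, w2, w3}): φ is false.
For instance, at w3:
  At w3: p is false, □r is false, so p ∨ □r is false.
    At w3: □r requires r at every successor {w0, w1, w2, w3}.
      r fails at w0, so □r is false at w3.
Satisfying worlds: {w0, w1}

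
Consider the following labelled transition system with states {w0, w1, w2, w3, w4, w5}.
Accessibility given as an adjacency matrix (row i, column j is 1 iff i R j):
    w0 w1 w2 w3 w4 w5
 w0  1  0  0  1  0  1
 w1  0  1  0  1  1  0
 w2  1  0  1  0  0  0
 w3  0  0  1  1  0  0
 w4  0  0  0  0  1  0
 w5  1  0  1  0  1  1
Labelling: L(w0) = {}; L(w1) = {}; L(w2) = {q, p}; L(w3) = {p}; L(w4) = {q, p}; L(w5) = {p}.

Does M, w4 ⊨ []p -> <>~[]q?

Recall that []ψ holds at a world iff ψ holds at every accessible world, and <>ψ holds iff ψ holds at some accessible world.
At w4: []p is true, <>~[]q is false, so []p -> <>~[]q is false.
  At w4: []p requires p at every successor {w4}.
    At w4: p is true.
  So []p is true at w4.
  At w4: <>~[]q requires ~[]q at some successor in {w4}.
    At w4: ~[]q is false.
  So <>~[]q is false at w4.

No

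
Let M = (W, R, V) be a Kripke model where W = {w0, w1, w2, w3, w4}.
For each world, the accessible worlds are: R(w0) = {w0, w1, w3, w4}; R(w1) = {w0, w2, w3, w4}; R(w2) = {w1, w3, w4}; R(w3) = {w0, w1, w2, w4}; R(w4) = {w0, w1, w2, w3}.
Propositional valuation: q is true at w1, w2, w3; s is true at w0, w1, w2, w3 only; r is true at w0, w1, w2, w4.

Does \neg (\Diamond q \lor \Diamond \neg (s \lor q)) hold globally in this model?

Recall that \Diamond ψ holds at a world iff ψ holds at some accessible world.
Let φ = \neg (\Diamond q \lor \Diamond \neg (s \lor q)). Evaluate φ at each world:
  w0 (successors {w0, w1, w3, w4}): φ is false.
  w1 (successors {w0, w2, w3, w4}): φ is false.
  w2 (successors {w1, w3, w4}): φ is false.
  w3 (successors {w0, w1, w2, w4}): φ is false.
  w4 (successors {w0, w1, w2, w3}): φ is false.
Detail at w0 (counterexample):
  At w0: \Diamond q \lor \Diamond \neg (s \lor q) is true, so \neg (\Diamond q \lor \Diamond \neg (s \lor q)) is false.
    At w0: \Diamond q is true, \Diamond \neg (s \lor q) is true, so \Diamond q \lor \Diamond \neg (s \lor q) is true.
      At w0: \Diamond q requires q at some successor in {w0, w1, w3, w4}.
        q holds at w1, so \Diamond q is true at w0.
      At w0: \Diamond \neg (s \lor q) requires \neg (s \lor q) at some successor in {w0, w1, w3, w4}.
        \neg (s \lor q) holds at w4, so \Diamond \neg (s \lor q) is true at w0.

No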